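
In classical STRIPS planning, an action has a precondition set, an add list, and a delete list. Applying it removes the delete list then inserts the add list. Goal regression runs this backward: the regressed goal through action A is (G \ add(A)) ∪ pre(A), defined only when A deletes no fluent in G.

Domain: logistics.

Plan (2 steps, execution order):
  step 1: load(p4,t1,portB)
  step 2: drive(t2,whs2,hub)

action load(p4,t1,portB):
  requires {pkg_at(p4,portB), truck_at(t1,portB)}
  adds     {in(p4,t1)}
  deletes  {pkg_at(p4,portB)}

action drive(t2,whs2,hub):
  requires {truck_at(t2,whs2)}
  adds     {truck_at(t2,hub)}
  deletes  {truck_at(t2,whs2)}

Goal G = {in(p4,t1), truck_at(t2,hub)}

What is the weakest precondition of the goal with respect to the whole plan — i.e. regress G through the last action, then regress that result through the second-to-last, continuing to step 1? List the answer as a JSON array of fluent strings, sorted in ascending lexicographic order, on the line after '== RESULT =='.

Regress step by step:
  through step 2 (drive(t2,whs2,hub)): drop {truck_at(t2,hub)}, keep {in(p4,t1)}, require {truck_at(t2,whs2)}
    → {in(p4,t1), truck_at(t2,whs2)}
  through step 1 (load(p4,t1,portB)): drop {in(p4,t1)}, keep {truck_at(t2,whs2)}, require {pkg_at(p4,portB), truck_at(t1,portB)}
    → {pkg_at(p4,portB), truck_at(t1,portB), truck_at(t2,whs2)}

== RESULT ==
["pkg_at(p4,portB)", "truck_at(t1,portB)", "truck_at(t2,whs2)"]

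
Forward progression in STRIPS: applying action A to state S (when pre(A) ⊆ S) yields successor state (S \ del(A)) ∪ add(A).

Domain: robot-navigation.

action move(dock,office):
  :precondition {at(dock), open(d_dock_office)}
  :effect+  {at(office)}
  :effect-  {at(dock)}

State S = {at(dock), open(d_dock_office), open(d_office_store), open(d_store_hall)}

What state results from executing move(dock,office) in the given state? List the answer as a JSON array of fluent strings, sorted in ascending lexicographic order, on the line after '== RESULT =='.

Progress:
  pre ⊆ S: {at(dock), open(d_dock_office)} ⊆ S  — applicable
  S \ del = {open(d_dock_office), open(d_office_store), open(d_store_hall)}
  ∪ add   = {at(office), open(d_dock_office), open(d_office_store), open(d_store_hall)}

== RESULT ==
["at(office)", "open(d_dock_office)", "open(d_office_store)", "open(d_store_hall)"]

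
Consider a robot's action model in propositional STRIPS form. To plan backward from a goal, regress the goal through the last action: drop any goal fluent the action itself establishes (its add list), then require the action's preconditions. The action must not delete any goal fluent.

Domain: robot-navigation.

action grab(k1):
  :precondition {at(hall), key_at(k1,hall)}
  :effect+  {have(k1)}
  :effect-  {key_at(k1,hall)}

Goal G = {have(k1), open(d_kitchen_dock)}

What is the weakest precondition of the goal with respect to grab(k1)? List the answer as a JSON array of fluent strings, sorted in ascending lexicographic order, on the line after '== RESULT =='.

Regress:
  G ∩ del = {}  (empty — regression defined)
  G \ add = {have(k1), open(d_kitchen_dock)} \ {have(k1)} = {open(d_kitchen_dock)}
  ∪ pre   = {open(d_kitchen_dock)} ∪ {at(hall), key_at(k1,hall)}
          = {at(hall), key_at(k1,hall), open(d_kitchen_dock)}

== RESULT ==
["at(hall)", "key_at(k1,hall)", "open(d_kitchen_dock)"]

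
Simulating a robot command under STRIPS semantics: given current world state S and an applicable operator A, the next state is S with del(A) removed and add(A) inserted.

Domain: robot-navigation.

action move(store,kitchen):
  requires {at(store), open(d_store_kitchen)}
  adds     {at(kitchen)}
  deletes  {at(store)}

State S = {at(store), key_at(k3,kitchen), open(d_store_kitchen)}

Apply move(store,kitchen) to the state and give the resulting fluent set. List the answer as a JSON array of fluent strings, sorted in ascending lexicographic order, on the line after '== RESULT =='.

Compute (S \ del) ∪ add:
  pre ⊆ S: {at(store), open(d_store_kitchen)} ⊆ S  — applicable
  S \ del = {key_at(k3,kitchen), open(d_store_kitchen)}
  ∪ add   = {at(kitchen), key_at(k3,kitchen), open(d_store_kitchen)}

== RESULT ==
["at(kitchen)", "key_at(k3,kitchen)", "open(d_store_kitchen)"]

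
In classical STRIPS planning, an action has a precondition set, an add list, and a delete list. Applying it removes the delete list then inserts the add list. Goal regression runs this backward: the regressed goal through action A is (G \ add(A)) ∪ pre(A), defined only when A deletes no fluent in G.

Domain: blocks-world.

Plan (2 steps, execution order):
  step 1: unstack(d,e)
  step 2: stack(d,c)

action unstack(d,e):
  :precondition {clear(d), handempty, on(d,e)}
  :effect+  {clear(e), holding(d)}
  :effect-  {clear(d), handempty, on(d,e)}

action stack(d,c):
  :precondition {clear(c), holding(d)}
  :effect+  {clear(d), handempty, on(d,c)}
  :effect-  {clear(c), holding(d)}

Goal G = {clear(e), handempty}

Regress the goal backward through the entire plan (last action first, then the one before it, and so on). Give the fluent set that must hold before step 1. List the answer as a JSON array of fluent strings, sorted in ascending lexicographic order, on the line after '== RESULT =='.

Regress step by step:
  through step 2 (stack(d,c)): drop {handempty}, keep {clear(e)}, require {clear(c), holding(d)}
    → {clear(c), clear(e), holding(d)}
  through step 1 (unstack(d,e)): drop {clear(e), holding(d)}, keep {clear(c)}, require {clear(d), handempty, on(d,e)}
    → {clear(c), clear(d), handempty, on(d,e)}

== RESULT ==
["clear(c)", "clear(d)", "handempty", "on(d,e)"]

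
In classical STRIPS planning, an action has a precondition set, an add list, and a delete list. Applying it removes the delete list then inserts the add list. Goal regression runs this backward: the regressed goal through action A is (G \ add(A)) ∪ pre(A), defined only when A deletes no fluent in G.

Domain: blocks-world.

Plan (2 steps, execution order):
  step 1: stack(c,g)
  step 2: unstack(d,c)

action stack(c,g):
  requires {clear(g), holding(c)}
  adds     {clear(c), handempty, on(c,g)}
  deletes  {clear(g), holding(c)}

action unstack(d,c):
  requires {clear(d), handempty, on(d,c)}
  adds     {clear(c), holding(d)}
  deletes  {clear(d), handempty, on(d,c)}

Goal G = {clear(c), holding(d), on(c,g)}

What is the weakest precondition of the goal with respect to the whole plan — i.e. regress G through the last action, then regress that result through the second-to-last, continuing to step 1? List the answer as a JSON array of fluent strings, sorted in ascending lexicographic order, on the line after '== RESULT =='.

Work backward from the goal:
  through step 2 (unstack(d,c)): drop {clear(c), holding(d)}, keep {on(c,g)}, require {clear(d), handempty, on(d,c)}
    → {clear(d), handempty, on(c,g), on(d,c)}
  through step 1 (stack(c,g)): drop {handempty, on(c,g)}, keep {clear(d), on(d,c)}, require {clear(g), holding(c)}
    → {clear(d), clear(g), holding(c), on(d,c)}

== RESULT ==
["clear(d)", "clear(g)", "holding(c)", "on(d,c)"]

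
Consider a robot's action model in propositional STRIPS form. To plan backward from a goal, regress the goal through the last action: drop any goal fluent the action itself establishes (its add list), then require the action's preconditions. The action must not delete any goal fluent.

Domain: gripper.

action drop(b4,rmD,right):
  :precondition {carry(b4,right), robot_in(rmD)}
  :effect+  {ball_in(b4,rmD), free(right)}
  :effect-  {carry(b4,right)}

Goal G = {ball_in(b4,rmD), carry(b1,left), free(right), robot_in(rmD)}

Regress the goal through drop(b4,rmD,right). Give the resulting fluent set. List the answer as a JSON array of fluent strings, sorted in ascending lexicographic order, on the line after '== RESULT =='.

Regress:
  G ∩ del = {}  (empty — regression defined)
  G \ add = {ball_in(b4,rmD), carry(b1,left), free(right), robot_in(rmD)} \ {ball_in(b4,rmD), free(right)} = {carry(b1,left), robot_in(rmD)}
  ∪ pre   = {carry(b1,left), robot_in(rmD)} ∪ {carry(b4,right), robot_in(rmD)}
          = {carry(b1,left), carry(b4,right), robot_in(rmD)}

== RESULT ==
["carry(b1,left)", "carry(b4,right)", "robot_in(rmD)"]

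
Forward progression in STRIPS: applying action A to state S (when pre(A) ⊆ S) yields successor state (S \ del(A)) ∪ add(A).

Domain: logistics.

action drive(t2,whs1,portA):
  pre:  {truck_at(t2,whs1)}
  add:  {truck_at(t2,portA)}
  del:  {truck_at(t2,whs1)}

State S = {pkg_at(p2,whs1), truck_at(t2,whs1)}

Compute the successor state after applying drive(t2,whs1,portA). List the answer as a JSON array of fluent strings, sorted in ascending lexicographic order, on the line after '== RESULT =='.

Compute (S \ del) ∪ add:
  pre ⊆ S: {truck_at(t2,whs1)} ⊆ S  — applicable
  S \ del = {pkg_at(p2,whs1)}
  ∪ add   = {pkg_at(p2,whs1), truck_at(t2,portA)}

== RESULT ==
["pkg_at(p2,whs1)", "truck_at(t2,portA)"]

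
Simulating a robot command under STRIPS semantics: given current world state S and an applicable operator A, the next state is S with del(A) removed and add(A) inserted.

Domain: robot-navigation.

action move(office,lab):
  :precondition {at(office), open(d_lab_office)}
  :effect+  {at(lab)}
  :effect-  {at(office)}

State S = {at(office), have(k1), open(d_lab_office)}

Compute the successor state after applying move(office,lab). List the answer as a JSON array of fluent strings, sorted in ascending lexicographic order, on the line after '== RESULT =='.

Progress:
  pre ⊆ S: {at(office), open(d_lab_office)} ⊆ S  — applicable
  S \ del = {have(k1), open(d_lab_office)}
  ∪ add   = {at(lab), have(k1), open(d_lab_office)}

== RESULT ==
["at(lab)", "have(k1)", "open(d_lab_office)"]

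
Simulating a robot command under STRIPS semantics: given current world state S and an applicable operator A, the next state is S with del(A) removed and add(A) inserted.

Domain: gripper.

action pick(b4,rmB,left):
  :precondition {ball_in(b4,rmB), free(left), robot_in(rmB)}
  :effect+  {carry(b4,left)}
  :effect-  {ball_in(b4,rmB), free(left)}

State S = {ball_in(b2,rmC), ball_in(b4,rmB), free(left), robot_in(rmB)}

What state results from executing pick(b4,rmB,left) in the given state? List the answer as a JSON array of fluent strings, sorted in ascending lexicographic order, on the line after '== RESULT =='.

Compute (S \ del) ∪ add:
  pre ⊆ S: {ball_in(b4,rmB), free(left), robot_in(rmB)} ⊆ S  — applicable
  S \ del = {ball_in(b2,rmC), robot_in(rmB)}
  ∪ add   = {ball_in(b2,rmC), carry(b4,left), robot_in(rmB)}

== RESULT ==
["ball_in(b2,rmC)", "carry(b4,left)", "robot_in(rmB)"]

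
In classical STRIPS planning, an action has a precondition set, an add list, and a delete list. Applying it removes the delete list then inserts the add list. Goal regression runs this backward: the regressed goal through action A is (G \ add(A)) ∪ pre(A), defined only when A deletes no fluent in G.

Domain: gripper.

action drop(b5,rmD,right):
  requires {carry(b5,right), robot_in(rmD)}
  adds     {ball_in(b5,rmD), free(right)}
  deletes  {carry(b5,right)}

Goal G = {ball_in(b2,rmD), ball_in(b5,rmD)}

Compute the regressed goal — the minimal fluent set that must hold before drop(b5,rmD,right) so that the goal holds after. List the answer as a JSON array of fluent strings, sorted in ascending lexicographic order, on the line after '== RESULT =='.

Regress:
  G ∩ del = {}  (empty — regression defined)
  G \ add = {ball_in(b2,rmD), ball_in(b5,rmD)} \ {ball_in(b5,rmD), free(right)} = {ball_in(b2,rmD)}
  ∪ pre   = {ball_in(b2,rmD)} ∪ {carry(b5,right), robot_in(rmD)}
          = {ball_in(b2,rmD), carry(b5,right), robot_in(rmD)}

== RESULT ==
["ball_in(b2,rmD)", "carry(b5,right)", "robot_in(rmD)"]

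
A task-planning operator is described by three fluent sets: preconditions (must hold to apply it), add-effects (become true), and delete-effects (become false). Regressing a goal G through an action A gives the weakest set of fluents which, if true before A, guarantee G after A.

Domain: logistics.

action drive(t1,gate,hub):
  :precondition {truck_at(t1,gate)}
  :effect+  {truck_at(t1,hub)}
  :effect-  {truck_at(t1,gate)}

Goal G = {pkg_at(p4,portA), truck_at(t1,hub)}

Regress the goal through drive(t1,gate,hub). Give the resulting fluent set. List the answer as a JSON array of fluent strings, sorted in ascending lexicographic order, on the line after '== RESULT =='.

Regress:
  G ∩ del = {}  (empty — regression defined)
  G \ add = {pkg_at(p4,portA), truck_at(t1,hub)} \ {truck_at(t1,hub)} = {pkg_at(p4,portA)}
  ∪ pre   = {pkg_at(p4,portA)} ∪ {truck_at(t1,gate)}
          = {pkg_at(p4,portA), truck_at(t1,gate)}

== RESULT ==
["pkg_at(p4,portA)", "truck_at(t1,gate)"]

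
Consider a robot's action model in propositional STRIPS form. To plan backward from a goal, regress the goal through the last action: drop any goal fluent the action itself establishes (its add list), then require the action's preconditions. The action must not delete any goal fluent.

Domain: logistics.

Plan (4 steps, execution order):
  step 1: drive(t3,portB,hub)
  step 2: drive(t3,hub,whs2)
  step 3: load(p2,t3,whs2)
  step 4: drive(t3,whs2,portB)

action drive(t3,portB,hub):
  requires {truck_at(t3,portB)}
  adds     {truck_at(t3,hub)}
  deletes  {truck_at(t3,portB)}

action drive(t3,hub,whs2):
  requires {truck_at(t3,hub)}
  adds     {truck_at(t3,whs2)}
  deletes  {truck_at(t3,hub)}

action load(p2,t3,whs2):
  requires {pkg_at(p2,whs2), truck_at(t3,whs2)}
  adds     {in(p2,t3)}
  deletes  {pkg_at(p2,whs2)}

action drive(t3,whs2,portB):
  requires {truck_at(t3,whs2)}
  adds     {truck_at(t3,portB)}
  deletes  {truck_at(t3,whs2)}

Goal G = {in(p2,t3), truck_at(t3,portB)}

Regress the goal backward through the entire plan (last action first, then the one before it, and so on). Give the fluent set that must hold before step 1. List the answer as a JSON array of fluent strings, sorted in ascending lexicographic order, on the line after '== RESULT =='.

Work backward from the goal:
  through step 4 (drive(t3,whs2,portB)): drop {truck_at(t3,portB)}, keep {in(p2,t3)}, require {truck_at(t3,whs2)}
    → {in(p2,t3), truck_at(t3,whs2)}
  through step 3 (load(p2,t3,whs2)): drop {in(p2,t3)}, keep {truck_at(t3,whs2)}, require {pkg_at(p2,whs2), truck_at(t3,whs2)}
    → {pkg_at(p2,whs2), truck_at(t3,whs2)}
  through step 2 (drive(t3,hub,whs2)): drop {truck_at(t3,whs2)}, keep {pkg_at(p2,whs2)}, require {truck_at(t3,hub)}
    → {pkg_at(p2,whs2), truck_at(t3,hub)}
  through step 1 (drive(t3,portB,hub)): drop {truck_at(t3,hub)}, keep {pkg_at(p2,whs2)}, require {truck_at(t3,portB)}
    → {pkg_at(p2,whs2), truck_at(t3,portB)}

== RESULT ==
["pkg_at(p2,whs2)", "truck_at(t3,portB)"]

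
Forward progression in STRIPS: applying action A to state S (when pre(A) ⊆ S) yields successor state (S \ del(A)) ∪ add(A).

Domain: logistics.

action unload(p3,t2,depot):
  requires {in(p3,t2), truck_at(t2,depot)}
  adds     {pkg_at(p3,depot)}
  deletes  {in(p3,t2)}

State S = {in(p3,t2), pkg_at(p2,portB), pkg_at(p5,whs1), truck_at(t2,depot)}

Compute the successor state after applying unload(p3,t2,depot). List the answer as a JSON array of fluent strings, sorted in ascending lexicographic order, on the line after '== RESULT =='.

Progress:
  pre ⊆ S: {in(p3,t2), truck_at(t2,depot)} ⊆ S  — applicable
  S \ del = {pkg_at(p2,portB), pkg_at(p5,whs1), truck_at(t2,depot)}
  ∪ add   = {pkg_at(p2,portB), pkg_at(p3,depot), pkg_at(p5,whs1), truck_at(t2,depot)}

== RESULT ==
["pkg_at(p2,portB)", "pkg_at(p3,depot)", "pkg_at(p5,whs1)", "truck_at(t2,depot)"]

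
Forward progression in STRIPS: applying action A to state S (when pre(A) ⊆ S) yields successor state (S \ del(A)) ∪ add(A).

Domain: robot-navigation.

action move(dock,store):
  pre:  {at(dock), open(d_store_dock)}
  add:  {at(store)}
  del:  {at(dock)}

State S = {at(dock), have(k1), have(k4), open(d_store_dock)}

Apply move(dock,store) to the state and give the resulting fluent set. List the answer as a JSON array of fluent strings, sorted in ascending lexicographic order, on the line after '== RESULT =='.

Progress:
  pre ⊆ S: {at(dock), open(d_store_dock)} ⊆ S  — applicable
  S \ del = {have(k1), have(k4), open(d_store_dock)}
  ∪ add   = {at(store), have(k1), have(k4), open(d_store_dock)}

== RESULT ==
["at(store)", "have(k1)", "have(k4)", "open(d_store_dock)"]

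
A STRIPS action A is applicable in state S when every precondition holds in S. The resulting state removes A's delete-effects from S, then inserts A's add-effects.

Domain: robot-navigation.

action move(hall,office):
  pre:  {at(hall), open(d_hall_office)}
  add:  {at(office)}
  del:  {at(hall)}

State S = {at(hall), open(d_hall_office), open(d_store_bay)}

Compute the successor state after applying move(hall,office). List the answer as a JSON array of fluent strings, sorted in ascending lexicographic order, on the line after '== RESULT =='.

Progress:
  pre ⊆ S: {at(hall), open(d_hall_office)} ⊆ S  — applicable
  S \ del = {open(d_hall_office), open(d_store_bay)}
  ∪ add   = {at(office), open(d_hall_office), open(d_store_bay)}

== RESULT ==
["at(office)", "open(d_hall_office)", "open(d_store_bay)"]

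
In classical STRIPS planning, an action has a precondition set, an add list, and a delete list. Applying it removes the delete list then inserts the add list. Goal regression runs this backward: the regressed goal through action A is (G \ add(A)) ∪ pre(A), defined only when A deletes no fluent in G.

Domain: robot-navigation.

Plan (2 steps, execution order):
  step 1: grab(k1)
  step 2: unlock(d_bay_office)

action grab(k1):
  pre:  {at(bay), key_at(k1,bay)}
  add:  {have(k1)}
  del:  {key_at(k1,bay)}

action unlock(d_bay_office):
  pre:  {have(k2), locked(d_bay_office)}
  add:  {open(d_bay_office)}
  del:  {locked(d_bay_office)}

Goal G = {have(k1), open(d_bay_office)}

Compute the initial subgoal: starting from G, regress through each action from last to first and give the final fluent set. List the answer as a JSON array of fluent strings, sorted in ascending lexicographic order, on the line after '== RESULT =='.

Regress step by step:
  through step 2 (unlock(d_bay_office)): drop {open(d_bay_office)}, keep {have(k1)}, require {have(k2), locked(d_bay_office)}
    → {have(k1), have(k2), locked(d_bay_office)}
  through step 1 (grab(k1)): drop {have(k1)}, keep {have(k2), locked(d_bay_office)}, require {at(bay), key_at(k1,bay)}
    → {at(bay), have(k2), key_at(k1,bay), locked(d_bay_office)}

== RESULT ==
["at(bay)", "have(k2)", "key_at(k1,bay)", "locked(d_bay_office)"]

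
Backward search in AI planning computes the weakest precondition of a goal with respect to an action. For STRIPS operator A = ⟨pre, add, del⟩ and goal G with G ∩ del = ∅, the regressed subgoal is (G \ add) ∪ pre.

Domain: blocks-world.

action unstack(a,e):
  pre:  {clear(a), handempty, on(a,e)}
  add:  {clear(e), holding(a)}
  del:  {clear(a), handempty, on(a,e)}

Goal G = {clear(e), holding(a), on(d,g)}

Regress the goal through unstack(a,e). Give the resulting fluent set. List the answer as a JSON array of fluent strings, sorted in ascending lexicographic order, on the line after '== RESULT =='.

Regress:
  G ∩ del = {}  (empty — regression defined)
  G \ add = {clear(e), holding(a), on(d,g)} \ {clear(e), holding(a)} = {on(d,g)}
  ∪ pre   = {on(d,g)} ∪ {clear(a), handempty, on(a,e)}
          = {clear(a), handempty, on(a,e), on(d,g)}

== RESULT ==
["clear(a)", "handempty", "on(a,e)", "on(d,g)"]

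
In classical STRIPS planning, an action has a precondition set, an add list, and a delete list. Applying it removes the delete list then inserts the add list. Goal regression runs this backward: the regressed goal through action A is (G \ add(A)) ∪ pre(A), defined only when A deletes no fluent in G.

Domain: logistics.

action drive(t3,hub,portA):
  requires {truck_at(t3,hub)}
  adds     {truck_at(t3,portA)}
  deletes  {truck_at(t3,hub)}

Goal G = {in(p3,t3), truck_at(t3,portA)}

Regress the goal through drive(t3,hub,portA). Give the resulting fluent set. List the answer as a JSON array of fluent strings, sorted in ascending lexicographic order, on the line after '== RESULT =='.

Regress:
  G ∩ del = {}  (empty — regression defined)
  G \ add = {in(p3,t3), truck_at(t3,portA)} \ {truck_at(t3,portA)} = {in(p3,t3)}
  ∪ pre   = {in(p3,t3)} ∪ {truck_at(t3,hub)}
          = {in(p3,t3), truck_at(t3,hub)}

== RESULT ==
["in(p3,t3)", "truck_at(t3,hub)"]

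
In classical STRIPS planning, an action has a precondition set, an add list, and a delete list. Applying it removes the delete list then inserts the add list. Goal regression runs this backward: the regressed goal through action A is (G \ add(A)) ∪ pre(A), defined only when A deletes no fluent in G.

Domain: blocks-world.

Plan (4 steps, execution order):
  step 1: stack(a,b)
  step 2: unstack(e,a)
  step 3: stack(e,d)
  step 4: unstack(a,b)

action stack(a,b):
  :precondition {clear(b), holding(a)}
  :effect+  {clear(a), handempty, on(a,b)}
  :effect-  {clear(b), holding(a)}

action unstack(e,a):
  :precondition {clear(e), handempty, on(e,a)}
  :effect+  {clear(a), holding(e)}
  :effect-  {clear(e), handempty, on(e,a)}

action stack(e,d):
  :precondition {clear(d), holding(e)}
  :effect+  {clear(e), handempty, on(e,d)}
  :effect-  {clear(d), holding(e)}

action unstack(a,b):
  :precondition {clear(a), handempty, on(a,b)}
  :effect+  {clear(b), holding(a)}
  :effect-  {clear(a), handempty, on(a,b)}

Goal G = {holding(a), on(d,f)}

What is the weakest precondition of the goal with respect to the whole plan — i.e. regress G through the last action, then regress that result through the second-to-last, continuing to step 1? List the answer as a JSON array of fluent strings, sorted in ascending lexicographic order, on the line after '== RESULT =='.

Work backward from the goal:
  through step 4 (unstack(a,b)): drop {holding(a)}, keep {on(d,f)}, require {clear(a), handempty, on(a,b)}
    → {clear(a), handempty, on(a,b), on(d,f)}
  through step 3 (stack(e,d)): drop {handempty}, keep {clear(a), on(a,b), on(d,f)}, require {clear(d), holding(e)}
    → {clear(a), clear(d), holding(e), on(a,b), on(d,f)}
  through step 2 (unstack(e,a)): drop {clear(a), holding(e)}, keep {clear(d), on(a,b), on(d,f)}, require {clear(e), handempty, on(e,a)}
    → {clear(d), clear(e), handempty, on(a,b), on(d,f), on(e,a)}
  through step 1 (stack(a,b)): drop {handempty, on(a,b)}, keep {clear(d), clear(e), on(d,f), on(e,a)}, require {clear(b), holding(a)}
    → {clear(b), clear(d), clear(e), holding(a), on(d,f), on(e,a)}

== RESULT ==
["clear(b)", "clear(d)", "clear(e)", "holding(a)", "on(d,f)", "on(e,a)"]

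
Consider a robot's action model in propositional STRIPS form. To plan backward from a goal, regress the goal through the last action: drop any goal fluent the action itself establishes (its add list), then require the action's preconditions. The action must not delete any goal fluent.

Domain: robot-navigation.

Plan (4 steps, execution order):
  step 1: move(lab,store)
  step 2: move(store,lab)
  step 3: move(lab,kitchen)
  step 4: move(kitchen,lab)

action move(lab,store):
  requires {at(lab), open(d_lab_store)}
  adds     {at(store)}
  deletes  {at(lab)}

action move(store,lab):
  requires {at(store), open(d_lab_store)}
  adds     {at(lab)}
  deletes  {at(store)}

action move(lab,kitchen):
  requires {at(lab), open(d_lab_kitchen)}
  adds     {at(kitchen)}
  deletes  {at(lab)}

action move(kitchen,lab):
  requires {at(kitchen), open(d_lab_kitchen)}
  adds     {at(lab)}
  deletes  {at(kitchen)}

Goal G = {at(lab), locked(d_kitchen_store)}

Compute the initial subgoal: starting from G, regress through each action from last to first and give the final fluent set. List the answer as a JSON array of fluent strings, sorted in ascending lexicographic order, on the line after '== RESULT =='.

Regress step by step:
  through step 4 (move(kitchen,lab)): drop {at(lab)}, keep {locked(d_kitchen_store)}, require {at(kitchen), open(d_lab_kitchen)}
    → {at(kitchen), locked(d_kitchen_store), open(d_lab_kitchen)}
  through step 3 (move(lab,kitchen)): drop {at(kitchen)}, keep {locked(d_kitchen_store), open(d_lab_kitchen)}, require {at(lab), open(d_lab_kitchen)}
    → {at(lab), locked(d_kitchen_store), open(d_lab_kitchen)}
  through step 2 (move(store,lab)): drop {at(lab)}, keep {locked(d_kitchen_store), open(d_lab_kitchen)}, require {at(store), open(d_lab_store)}
    → {at(store), locked(d_kitchen_store), open(d_lab_kitchen), open(d_lab_store)}
  through step 1 (move(lab,store)): drop {at(store)}, keep {locked(d_kitchen_store), open(d_lab_kitchen), open(d_lab_store)}, require {at(lab), open(d_lab_store)}
    → {at(lab), locked(d_kitchen_store), open(d_lab_kitchen), open(d_lab_store)}

== RESULT ==
["at(lab)", "locked(d_kitchen_store)", "open(d_lab_kitchen)", "open(d_lab_store)"]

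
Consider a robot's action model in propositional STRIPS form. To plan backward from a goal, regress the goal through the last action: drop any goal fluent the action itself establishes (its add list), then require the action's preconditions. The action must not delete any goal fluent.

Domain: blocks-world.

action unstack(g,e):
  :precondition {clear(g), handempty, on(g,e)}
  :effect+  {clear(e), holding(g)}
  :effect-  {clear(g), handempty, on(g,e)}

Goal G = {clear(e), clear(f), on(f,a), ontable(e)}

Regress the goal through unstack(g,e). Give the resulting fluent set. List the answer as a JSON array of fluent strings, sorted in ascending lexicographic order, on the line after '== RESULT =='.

Compute (G \ add) ∪ pre:
  G ∩ del = {}  (empty — regression defined)
  G \ add = {clear(e), clear(f), on(f,a), ontable(e)} \ {clear(e), holding(g)} = {clear(f), on(f,a), ontable(e)}
  ∪ pre   = {clear(f), on(f,a), ontable(e)} ∪ {clear(g), handempty, on(g,e)}
          = {clear(f), clear(g), handempty, on(f,a), on(g,e), ontable(e)}

== RESULT ==
["clear(f)", "clear(g)", "handempty", "on(f,a)", "on(g,e)", "ontable(e)"]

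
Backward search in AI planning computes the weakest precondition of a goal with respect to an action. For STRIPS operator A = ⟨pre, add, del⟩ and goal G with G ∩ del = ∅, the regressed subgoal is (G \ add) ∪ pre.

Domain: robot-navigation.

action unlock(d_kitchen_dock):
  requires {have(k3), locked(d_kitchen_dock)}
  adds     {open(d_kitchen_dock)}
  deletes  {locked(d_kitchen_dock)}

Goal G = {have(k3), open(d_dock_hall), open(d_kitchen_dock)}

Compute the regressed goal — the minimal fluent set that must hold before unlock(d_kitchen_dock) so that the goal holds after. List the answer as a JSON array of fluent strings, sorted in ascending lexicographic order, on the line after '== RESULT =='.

Regress:
  G ∩ del = {}  (empty — regression defined)
  G \ add = {have(k3), open(d_dock_hall), open(d_kitchen_dock)} \ {open(d_kitchen_dock)} = {have(k3), open(d_dock_hall)}
  ∪ pre   = {have(k3), open(d_dock_hall)} ∪ {have(k3), locked(d_kitchen_dock)}
          = {have(k3), locked(d_kitchen_dock), open(d_dock_hall)}

== RESULT ==
["have(k3)", "locked(d_kitchen_dock)", "open(d_dock_hall)"]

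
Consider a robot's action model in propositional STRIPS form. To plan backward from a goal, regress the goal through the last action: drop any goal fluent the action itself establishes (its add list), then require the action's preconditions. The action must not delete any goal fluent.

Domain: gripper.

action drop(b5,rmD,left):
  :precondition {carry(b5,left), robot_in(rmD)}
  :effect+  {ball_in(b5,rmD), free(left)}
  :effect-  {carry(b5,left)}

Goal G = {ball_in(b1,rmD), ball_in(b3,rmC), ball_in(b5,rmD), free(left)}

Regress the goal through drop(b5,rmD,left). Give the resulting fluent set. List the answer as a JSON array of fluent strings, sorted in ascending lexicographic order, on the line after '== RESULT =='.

Regress:
  G ∩ del = {}  (empty — regression defined)
  G \ add = {ball_in(b1,rmD), ball_in(b3,rmC), ball_in(b5,rmD), free(left)} \ {ball_in(b5,rmD), free(left)} = {ball_in(b1,rmD), ball_in(b3,rmC)}
  ∪ pre   = {ball_in(b1,rmD), ball_in(b3,rmC)} ∪ {carry(b5,left), robot_in(rmD)}
          = {ball_in(b1,rmD), ball_in(b3,rmC), carry(b5,left), robot_in(rmD)}

== RESULT ==
["ball_in(b1,rmD)", "ball_in(b3,rmC)", "carry(b5,left)", "robot_in(rmD)"]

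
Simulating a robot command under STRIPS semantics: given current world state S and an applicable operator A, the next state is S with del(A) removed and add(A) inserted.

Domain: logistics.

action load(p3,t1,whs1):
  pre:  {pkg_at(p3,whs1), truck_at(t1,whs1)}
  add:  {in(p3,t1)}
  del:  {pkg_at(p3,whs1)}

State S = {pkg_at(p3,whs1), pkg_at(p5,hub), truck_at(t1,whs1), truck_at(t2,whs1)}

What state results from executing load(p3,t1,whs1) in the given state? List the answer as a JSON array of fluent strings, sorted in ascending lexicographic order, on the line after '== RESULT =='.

Progress:
  pre ⊆ S: {pkg_at(p3,whs1), truck_at(t1,whs1)} ⊆ S  — applicable
  S \ del = {pkg_at(p5,hub), truck_at(t1,whs1), truck_at(t2,whs1)}
  ∪ add   = {in(p3,t1), pkg_at(p5,hub), truck_at(t1,whs1), truck_at(t2,whs1)}

== RESULT ==
["in(p3,t1)", "pkg_at(p5,hub)", "truck_at(t1,whs1)", "truck_at(t2,whs1)"]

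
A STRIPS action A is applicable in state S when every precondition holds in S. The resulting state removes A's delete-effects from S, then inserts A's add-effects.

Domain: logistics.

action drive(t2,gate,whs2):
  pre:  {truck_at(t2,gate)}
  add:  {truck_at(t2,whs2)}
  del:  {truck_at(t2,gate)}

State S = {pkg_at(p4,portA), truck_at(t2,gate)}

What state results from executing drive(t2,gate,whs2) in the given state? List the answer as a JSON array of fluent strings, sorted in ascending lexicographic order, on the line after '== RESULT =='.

Compute (S \ del) ∪ add:
  pre ⊆ S: {truck_at(t2,gate)} ⊆ S  — applicable
  S \ del = {pkg_at(p4,portA)}
  ∪ add   = {pkg_at(p4,portA), truck_at(t2,whs2)}

== RESULT ==
["pkg_at(p4,portA)", "truck_at(t2,whs2)"]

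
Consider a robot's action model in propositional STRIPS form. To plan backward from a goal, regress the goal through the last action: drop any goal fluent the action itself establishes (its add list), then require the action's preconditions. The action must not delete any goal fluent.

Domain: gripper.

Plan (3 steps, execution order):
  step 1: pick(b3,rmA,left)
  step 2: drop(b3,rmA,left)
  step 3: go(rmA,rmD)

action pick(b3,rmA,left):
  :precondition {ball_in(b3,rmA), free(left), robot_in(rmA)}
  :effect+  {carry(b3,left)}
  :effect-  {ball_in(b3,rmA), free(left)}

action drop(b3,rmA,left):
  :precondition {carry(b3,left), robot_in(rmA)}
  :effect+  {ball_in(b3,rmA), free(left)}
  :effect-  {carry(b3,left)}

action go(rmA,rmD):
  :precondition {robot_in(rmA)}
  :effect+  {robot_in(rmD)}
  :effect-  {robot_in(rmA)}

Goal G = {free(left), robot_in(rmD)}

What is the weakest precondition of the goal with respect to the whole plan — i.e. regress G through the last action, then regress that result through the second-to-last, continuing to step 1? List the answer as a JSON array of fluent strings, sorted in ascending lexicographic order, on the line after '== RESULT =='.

Work backward from the goal:
  through step 3 (go(rmA,rmD)): drop {robot_in(rmD)}, keep {free(left)}, require {robot_in(rmA)}
    → {free(left), robot_in(rmA)}
  through step 2 (drop(b3,rmA,left)): drop {free(left)}, keep {robot_in(rmA)}, require {carry(b3,left), robot_in(rmA)}
    → {carry(b3,left), robot_in(rmA)}
  through step 1 (pick(b3,rmA,left)): drop {carry(b3,left)}, keep {robot_in(rmA)}, require {ball_in(b3,rmA), free(left), robot_in(rmA)}
    → {ball_in(b3,rmA), free(left), robot_in(rmA)}

== RESULT ==
["ball_in(b3,rmA)", "free(left)", "robot_in(rmA)"]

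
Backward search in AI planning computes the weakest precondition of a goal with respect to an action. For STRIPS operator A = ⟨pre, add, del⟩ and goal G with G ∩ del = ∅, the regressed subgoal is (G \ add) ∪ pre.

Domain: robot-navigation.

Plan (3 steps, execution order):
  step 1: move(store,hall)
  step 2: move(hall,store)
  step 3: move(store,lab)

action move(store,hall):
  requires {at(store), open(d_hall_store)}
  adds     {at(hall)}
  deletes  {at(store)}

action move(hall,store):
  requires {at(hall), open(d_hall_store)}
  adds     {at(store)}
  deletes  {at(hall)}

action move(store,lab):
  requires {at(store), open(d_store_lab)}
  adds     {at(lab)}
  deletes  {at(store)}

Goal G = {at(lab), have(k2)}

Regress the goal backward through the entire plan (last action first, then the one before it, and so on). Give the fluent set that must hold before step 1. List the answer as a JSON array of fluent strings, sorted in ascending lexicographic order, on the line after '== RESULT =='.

Work backward from the goal:
  through step 3 (move(store,lab)): drop {at(lab)}, keep {have(k2)}, require {at(store), open(d_store_lab)}
    → {at(store), have(k2), open(d_store_lab)}
  through step 2 (move(hall,store)): drop {at(store)}, keep {have(k2), open(d_store_lab)}, require {at(hall), open(d_hall_store)}
    → {at(hall), have(k2), open(d_hall_store), open(d_store_lab)}
  through step 1 (move(store,hall)): drop {at(hall)}, keep {have(k2), open(d_hall_store), open(d_store_lab)}, require {at(store), open(d_hall_store)}
    → {at(store), have(k2), open(d_hall_store), open(d_store_lab)}

== RESULT ==
["at(store)", "have(k2)", "open(d_hall_store)", "open(d_store_lab)"]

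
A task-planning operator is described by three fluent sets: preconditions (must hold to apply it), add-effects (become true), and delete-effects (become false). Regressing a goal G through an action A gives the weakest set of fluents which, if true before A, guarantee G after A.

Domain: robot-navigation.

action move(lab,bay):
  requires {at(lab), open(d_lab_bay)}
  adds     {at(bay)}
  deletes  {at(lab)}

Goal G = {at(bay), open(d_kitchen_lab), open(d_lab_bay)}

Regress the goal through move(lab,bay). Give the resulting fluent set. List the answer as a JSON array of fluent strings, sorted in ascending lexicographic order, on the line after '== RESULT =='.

Regress:
  G ∩ del = {}  (empty — regression defined)
  G \ add = {at(bay), open(d_kitchen_lab), open(d_lab_bay)} \ {at(bay)} = {open(d_kitchen_lab), open(d_lab_bay)}
  ∪ pre   = {open(d_kitchen_lab), open(d_lab_bay)} ∪ {at(lab), open(d_lab_bay)}
          = {at(lab), open(d_kitchen_lab), open(d_lab_bay)}

== RESULT ==
["at(lab)", "open(d_kitchen_lab)", "open(d_lab_bay)"]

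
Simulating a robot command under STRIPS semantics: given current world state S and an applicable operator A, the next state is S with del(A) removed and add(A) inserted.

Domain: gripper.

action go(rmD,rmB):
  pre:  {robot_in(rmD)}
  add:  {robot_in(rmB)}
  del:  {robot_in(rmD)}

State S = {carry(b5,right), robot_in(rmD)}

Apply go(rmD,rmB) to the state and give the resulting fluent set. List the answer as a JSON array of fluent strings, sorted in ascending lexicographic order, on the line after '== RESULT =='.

Compute (S \ del) ∪ add:
  pre ⊆ S: {robot_in(rmD)} ⊆ S  — applicable
  S \ del = {carry(b5,right)}
  ∪ add   = {carry(b5,right), robot_in(rmB)}

== RESULT ==
["carry(b5,right)", "robot_in(rmB)"]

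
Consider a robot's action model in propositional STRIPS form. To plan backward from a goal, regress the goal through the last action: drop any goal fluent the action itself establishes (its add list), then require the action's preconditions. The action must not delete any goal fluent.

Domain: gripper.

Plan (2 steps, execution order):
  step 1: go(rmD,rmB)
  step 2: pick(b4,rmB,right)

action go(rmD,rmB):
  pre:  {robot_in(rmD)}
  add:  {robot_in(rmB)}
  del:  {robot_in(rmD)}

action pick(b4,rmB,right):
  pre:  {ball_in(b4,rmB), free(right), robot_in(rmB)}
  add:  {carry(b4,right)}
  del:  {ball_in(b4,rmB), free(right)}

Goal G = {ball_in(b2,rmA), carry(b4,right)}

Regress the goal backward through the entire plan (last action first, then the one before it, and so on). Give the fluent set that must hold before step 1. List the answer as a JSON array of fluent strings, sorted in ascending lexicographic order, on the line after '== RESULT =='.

Regress step by step:
  through step 2 (pick(b4,rmB,right)): drop {carry(b4,right)}, keep {ball_in(b2,rmA)}, require {ball_in(b4,rmB), free(right), robot_in(rmB)}
    → {ball_in(b2,rmA), ball_in(b4,rmB), free(right), robot_in(rmB)}
  through step 1 (go(rmD,rmB)): drop {robot_in(rmB)}, keep {ball_in(b2,rmA), ball_in(b4,rmB), free(right)}, require {robot_in(rmD)}
    → {ball_in(b2,rmA), ball_in(b4,rmB), free(right), robot_in(rmD)}

== RESULT ==
["ball_in(b2,rmA)", "ball_in(b4,rmB)", "free(right)", "robot_in(rmD)"]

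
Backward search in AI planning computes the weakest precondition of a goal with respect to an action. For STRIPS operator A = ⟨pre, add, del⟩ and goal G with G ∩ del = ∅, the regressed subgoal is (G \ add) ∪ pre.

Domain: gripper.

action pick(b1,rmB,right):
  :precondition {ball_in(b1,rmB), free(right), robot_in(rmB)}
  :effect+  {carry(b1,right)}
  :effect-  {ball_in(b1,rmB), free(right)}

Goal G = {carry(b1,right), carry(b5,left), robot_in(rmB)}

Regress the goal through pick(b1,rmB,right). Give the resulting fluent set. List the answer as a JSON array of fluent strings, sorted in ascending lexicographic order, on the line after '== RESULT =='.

Regress:
  G ∩ del = {}  (empty — regression defined)
  G \ add = {carry(b1,right), carry(b5,left), robot_in(rmB)} \ {carry(b1,right)} = {carry(b5,left), robot_in(rmB)}
  ∪ pre   = {carry(b5,left), robot_in(rmB)} ∪ {ball_in(b1,rmB), free(right), robot_in(rmB)}
          = {ball_in(b1,rmB), carry(b5,left), free(right), robot_in(rmB)}

== RESULT ==
["ball_in(b1,rmB)", "carry(b5,left)", "free(right)", "robot_in(rmB)"]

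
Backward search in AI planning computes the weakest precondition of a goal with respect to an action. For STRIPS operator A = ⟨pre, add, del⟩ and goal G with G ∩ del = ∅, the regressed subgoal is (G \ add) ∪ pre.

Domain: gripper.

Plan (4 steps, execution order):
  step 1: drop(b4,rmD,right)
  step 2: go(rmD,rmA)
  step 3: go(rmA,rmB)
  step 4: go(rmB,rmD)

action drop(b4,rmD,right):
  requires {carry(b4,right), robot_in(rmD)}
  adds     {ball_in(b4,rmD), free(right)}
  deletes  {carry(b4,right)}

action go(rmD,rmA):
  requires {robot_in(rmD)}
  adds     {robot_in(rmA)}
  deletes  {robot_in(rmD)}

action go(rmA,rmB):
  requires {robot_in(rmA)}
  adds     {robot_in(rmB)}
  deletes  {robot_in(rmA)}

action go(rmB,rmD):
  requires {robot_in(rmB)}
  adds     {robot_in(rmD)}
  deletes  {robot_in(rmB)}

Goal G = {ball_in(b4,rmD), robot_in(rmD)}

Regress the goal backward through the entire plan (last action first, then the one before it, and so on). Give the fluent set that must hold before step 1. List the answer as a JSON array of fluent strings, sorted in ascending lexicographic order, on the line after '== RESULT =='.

Regress step by step:
  through step 4 (go(rmB,rmD)): drop {robot_in(rmD)}, keep {ball_in(b4,rmD)}, require {robot_in(rmB)}
    → {ball_in(b4,rmD), robot_in(rmB)}
  through step 3 (go(rmA,rmB)): drop {robot_in(rmB)}, keep {ball_in(b4,rmD)}, require {robot_in(rmA)}
    → {ball_in(b4,rmD), robot_in(rmA)}
  through step 2 (go(rmD,rmA)): drop {robot_in(rmA)}, keep {ball_in(b4,rmD)}, require {robot_in(rmD)}
    → {ball_in(b4,rmD), robot_in(rmD)}
  through step 1 (drop(b4,rmD,right)): drop {ball_in(b4,rmD)}, keep {robot_in(rmD)}, require {carry(b4,right), robot_in(rmD)}
    → {carry(b4,right), robot_in(rmD)}

== RESULT ==
["carry(b4,right)", "robot_in(rmD)"]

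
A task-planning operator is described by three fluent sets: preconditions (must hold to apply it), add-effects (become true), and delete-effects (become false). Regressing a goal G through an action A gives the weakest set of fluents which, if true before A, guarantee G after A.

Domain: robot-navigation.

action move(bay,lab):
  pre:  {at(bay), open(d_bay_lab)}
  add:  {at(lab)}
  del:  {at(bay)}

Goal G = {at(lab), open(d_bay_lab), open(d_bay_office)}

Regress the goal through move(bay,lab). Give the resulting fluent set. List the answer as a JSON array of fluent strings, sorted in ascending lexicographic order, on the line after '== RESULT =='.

Regress:
  G ∩ del = {}  (empty — regression defined)
  G \ add = {at(lab), open(d_bay_lab), open(d_bay_office)} \ {at(lab)} = {open(d_bay_lab), open(d_bay_office)}
  ∪ pre   = {open(d_bay_lab), open(d_bay_office)} ∪ {at(bay), open(d_bay_lab)}
          = {at(bay), open(d_bay_lab), open(d_bay_office)}

== RESULT ==
["at(bay)", "open(d_bay_lab)", "open(d_bay_office)"]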